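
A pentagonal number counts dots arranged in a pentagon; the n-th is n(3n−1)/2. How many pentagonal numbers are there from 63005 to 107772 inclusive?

The n-th pentagonal number is n(3n−1)/2.
Smallest index with value ≥ 63005: n = 206 (giving 63551).
Largest index with value ≤ 107772: n = 268 (giving 107602).
Indices 206 through 268: 63 terms.

63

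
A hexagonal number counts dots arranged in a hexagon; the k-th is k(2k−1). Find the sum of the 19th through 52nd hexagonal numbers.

Σ i(2i−1) = 2Σi² − Σi over i = 19..52.
Σi = 1378 − 171 = 1207 and Σi² = 48230 − 2109 = 46121.
2·46121 − 1·1207 = 91035.

91035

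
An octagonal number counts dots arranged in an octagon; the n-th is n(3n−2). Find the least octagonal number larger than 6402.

6533

Solve n(3n−2) > 6402 for integer n.
The largest n with value ≤ 6402 is 46 (since 6256 ≤ 6402 < 6533), so the first above is n = 47, value 6533.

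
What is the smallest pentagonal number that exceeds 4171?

Solve n(3n−1)/2 > 4171 for integer n.
The largest n with value ≤ 4171 is 52 (since 4030 ≤ 4171 < 4187), so the first above is n = 53, value 4187.

4187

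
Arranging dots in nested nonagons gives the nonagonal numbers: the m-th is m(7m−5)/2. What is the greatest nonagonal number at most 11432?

Solve n(7n−5)/2 ≤ 11432 for integer n.
n = 57 gives 11229 ≤ 11432, while n = 58 gives 11629 > 11432; so the answer is 11229.

11229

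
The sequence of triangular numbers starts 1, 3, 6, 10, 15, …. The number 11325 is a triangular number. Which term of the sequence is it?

150

Set n(n+1)/2 = 11325, giving n² + n − 22650 = 0.
The discriminant is 1 + 8·11325 = 90601, and √90601 = 301.
So n = (-1 + 301) / 2 = 300/2 = 150.
Check: 150·151/2 = 11325. ✓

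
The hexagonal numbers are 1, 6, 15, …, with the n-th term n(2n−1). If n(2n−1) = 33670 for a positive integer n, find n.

Set n(2n−1) = 33670, giving 2n² − n − 33670 = 0.
So n = (1 + 519) / 4 = 520/4 = 130.

130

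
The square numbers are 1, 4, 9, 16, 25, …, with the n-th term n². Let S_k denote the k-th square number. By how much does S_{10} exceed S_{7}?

10² = 100 and 7² = 49.
Difference: 100 − 49 = 51.

51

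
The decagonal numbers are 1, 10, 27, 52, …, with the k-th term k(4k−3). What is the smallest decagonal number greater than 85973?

85995

Solve n(4n−3) > 85973 for integer n.
The largest n with value ≤ 85973 is 146 (since 84826 ≤ 85973 < 85995), so the first above is n = 147, value 85995.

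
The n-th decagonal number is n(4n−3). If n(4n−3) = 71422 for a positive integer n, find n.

Set n(4n−3) = 71422, giving 4n² − 3n − 71422 = 0.
The discriminant is 9 + 16·71422 = 1142761, and √1142761 = 1069.
So n = (3 + 1069) / 8 = 1072/8 = 134.

134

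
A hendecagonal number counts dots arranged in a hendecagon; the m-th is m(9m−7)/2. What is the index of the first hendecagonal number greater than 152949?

185

Solve n(9n−7)/2 > 152949 for integer n.
The largest n with value ≤ 152949 is 184 (since 151708 ≤ 152949 < 153365), so the first above is n = 185, value 153365.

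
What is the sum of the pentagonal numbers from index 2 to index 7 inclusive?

Σ i(3i−1)/2 = (3Σi² − Σi) / 2 over i = 2..7.
Σi = 28 − 1 = 27 and Σi² = 140 − 1 = 139.
(3·139 − 1·27) / 2 = 390/2 = 195.

195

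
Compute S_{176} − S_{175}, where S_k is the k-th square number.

351

n² − (n−1)² = 2n − 1, so 176² − 175² = 2·176 − 1 = 351.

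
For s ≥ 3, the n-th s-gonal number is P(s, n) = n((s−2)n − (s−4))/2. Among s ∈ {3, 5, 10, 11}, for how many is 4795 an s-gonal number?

1

s = 3: P(3, 97) = 4753 and P(3, 98) = 4851; 4795 is not s-gonal.
s = 5: P(5, 56) = 4676 and P(5, 57) = 4845; 4795 is not s-gonal.
s = 10: P(10, 35) = 4795. ✓
s = 11: P(11, 33) = 4785 and P(11, 34) = 5083; 4795 is not s-gonal.
Hits: s ∈ {10} → 1.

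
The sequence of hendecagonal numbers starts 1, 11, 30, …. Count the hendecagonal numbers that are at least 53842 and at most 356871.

173

The n-th hendecagonal number is n(9n−7)/2.
Smallest index with value ≥ 53842: n = 110 (giving 54065).
Largest index with value ≤ 356871: n = 282 (giving 356871).
Indices 110 through 282: 173 terms.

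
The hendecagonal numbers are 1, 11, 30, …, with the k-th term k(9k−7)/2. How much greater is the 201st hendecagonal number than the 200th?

Consecutive hendecagonal numbers differ by 9n − 8: here 9·201 − 8 = 1801.

1801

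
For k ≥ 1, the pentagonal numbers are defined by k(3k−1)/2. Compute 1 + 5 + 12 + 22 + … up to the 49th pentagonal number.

60025

Σ i(3i−1)/2 = (3Σi² − Σi) / 2 over i = 1..49.
Σi = 1225 and Σi² = 40425.
(3·40425 − 1·1225) / 2 = 120050/2 = 60025.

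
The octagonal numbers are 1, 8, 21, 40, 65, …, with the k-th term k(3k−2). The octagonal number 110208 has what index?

192

Set n(3n−2) = 110208, giving 3n² − 2n − 110208 = 0.
The discriminant is 4 + 12·110208 = 1322500, and √1322500 = 1150.
So n = (2 + 1150) / 6 = 1152/6 = 192.
Check: 192·(3·192 − 2) = 110208. ✓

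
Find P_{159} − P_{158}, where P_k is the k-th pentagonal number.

475

Consecutive pentagonal numbers differ by 3n − 2: here 3·159 − 2 = 475.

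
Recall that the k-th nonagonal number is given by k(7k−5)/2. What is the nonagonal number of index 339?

401376

The 339th nonagonal number is n(7n−5)/2 with n = 339.
339·(7·339 − 5)/2 = 339·2368/2 = 339·1184 = 401376.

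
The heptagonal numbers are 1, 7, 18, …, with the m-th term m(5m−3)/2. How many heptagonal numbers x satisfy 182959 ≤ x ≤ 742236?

The n-th heptagonal number is n(5n−3)/2.
Smallest index with value ≥ 182959: n = 271 (giving 183196).
Largest index with value ≤ 742236: n = 545 (giving 741745).
Indices 271 through 545: 275 terms.

275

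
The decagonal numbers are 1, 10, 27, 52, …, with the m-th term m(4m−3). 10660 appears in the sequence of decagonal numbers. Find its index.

Set n(4n−3) = 10660, giving 4n² − 3n − 10660 = 0.
So n = (3 + 413) / 8 = 416/8 = 52.

52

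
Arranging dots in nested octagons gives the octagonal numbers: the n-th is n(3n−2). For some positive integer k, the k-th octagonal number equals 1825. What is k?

Set n(3n−2) = 1825, giving 3n² − 2n − 1825 = 0.
The discriminant is 4 + 12·1825 = 21904, and √21904 = 148.
So n = (2 + 148) / 6 = 150/6 = 25.

25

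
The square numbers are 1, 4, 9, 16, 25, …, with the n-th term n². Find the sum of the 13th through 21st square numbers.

2661

Σ_{i=13}^{21} i² = 3311 − 650 = 2661.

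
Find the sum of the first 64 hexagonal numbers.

Σ i(2i−1) = 2Σi² − Σi over i = 1..64.
Σi = 2080 and Σi² = 89440.
2·89440 − 1·2080 = 176800.

176800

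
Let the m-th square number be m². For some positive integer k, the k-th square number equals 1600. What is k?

We need n² = 1600, so n = √1600 = 40.

40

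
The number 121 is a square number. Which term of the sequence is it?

11

We need n² = 121, so n = √121 = 11.
Check: 11² = 121. ✓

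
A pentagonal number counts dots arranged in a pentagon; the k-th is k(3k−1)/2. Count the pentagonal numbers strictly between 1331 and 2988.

15

The n-th pentagonal number is n(3n−1)/2.
Smallest index with value > 1331: n = 30 (giving 1335).
Largest index with value < 2988: n = 44 (giving 2882).
Indices 30 through 44: 15 terms.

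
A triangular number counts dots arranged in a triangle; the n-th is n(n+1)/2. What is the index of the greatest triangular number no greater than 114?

14

Solve n(n+1)/2 ≤ 114 for integer n.
n = 14 gives 105 ≤ 114, while n = 15 gives 120 > 114; so the answer is index 14.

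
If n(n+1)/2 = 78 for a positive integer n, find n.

12

Set n(n+1)/2 = 78, giving n² + n − 156 = 0.
The discriminant is 1 + 8·78 = 625, and √625 = 25.
So n = (-1 + 25) / 2 = 24/2 = 12.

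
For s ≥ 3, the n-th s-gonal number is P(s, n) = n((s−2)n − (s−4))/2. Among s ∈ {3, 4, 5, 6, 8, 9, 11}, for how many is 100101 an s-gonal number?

s = 3: P(3, 446) = 99681 and P(3, 447) = 100128; 100101 is not s-gonal.
s = 4: P(4, 316) = 99856 and P(4, 317) = 100489; 100101 is not s-gonal.
s = 5: P(5, 258) = 99717 and P(5, 259) = 100492; 100101 is not s-gonal.
s = 6: P(6, 223) = 99235 and P(6, 224) = 100128; 100101 is not s-gonal.
s = 8: P(8, 183) = 100101. ✓
s = 9: P(9, 169) = 99541 and P(9, 170) = 100725; 100101 is not s-gonal.
s = 11: P(11, 149) = 99383 and P(11, 150) = 100725; 100101 is not s-gonal.
Hits: s ∈ {8} → 1.

1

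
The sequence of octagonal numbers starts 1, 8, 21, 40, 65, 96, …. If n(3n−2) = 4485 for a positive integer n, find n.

39

Set n(3n−2) = 4485, giving 3n² − 2n − 4485 = 0.
The discriminant is 4 + 12·4485 = 53824, and √53824 = 232.
So n = (2 + 232) / 6 = 234/6 = 39.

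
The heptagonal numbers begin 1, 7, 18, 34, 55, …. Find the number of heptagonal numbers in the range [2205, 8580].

29

The n-th heptagonal number is n(5n−3)/2.
Smallest index with value ≥ 2205: n = 30 (giving 2205).
Largest index with value ≤ 8580: n = 58 (giving 8323).
Indices 30 through 58: 29 terms.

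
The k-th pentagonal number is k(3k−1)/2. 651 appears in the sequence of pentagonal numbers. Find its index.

21

Set n(3n−1)/2 = 651, giving 3n² − n − 1302 = 0.
So n = (1 + 125) / 6 = 126/6 = 21.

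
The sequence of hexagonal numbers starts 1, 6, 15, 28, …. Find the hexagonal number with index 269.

144453

The 269th hexagonal number is n(2n−1) with n = 269.
269·(2·269 − 1) = 269·537 = 144453.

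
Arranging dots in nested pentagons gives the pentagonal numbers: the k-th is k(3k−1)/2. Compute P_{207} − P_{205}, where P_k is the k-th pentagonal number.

207·(3·207 − 1)/2 = 64170 and 205·(3·205 − 1)/2 = 62935.
Difference: 64170 − 62935 = 1235.

1235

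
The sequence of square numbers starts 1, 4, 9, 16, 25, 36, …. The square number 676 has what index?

We need n² = 676, so n = √676 = 26.

26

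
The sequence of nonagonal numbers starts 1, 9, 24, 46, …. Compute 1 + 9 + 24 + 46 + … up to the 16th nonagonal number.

Σ i(7i−5)/2 = (7Σi² − 5Σi) / 2 over i = 1..16.
Σi = 136 and Σi² = 1496.
(7·1496 − 5·136) / 2 = 9792/2 = 4896.

4896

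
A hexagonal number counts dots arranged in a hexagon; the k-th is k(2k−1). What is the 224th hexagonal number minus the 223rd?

Consecutive hexagonal numbers differ by 4n − 3: here 4·224 − 3 = 893.

893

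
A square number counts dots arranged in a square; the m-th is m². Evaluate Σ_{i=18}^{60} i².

72025

Σ_{i=18}^{60} i² = 73810 − 1785 = 72025.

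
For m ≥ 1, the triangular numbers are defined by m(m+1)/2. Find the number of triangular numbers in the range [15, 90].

8

The n-th triangular number is n(n+1)/2.
Smallest index with value ≥ 15: n = 5 (giving 15).
Largest index with value ≤ 90: n = 12 (giving 78).
Indices 5 through 12: 8 terms.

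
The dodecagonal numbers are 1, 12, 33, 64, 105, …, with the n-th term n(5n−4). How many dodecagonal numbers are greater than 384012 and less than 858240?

137

The n-th dodecagonal number is n(5n−4).
Smallest index with value > 384012: n = 278 (giving 385308).
Largest index with value < 858240: n = 414 (giving 855324).
Indices 278 through 414: 137 terms.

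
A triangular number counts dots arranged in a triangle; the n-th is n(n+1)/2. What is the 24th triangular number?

300

The 24th triangular number is n(n+1)/2 with n = 24.
24·25/2 = 600/2 = 300.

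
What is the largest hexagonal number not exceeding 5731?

5565

Solve n(2n−1) ≤ 5731 for integer n.
n = 53 gives 5565 ≤ 5731, while n = 54 gives 5778 > 5731; so the answer is 5565.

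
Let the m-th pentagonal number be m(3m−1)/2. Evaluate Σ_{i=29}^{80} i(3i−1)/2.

Σ i(3i−1)/2 = (3Σi² − Σi) / 2 over i = 29..80.
Σi = 3240 − 406 = 2834 and Σi² = 173880 − 7714 = 166166.
(3·166166 − 1·2834) / 2 = 495664/2 = 247832.

247832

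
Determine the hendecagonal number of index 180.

180·(9·180 − 7)/2 = 180·1613/2 = 145170.

145170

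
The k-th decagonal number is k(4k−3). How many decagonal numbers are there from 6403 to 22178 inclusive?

34

The n-th decagonal number is n(4n−3).
Smallest index with value ≥ 6403: n = 41 (giving 6601).
Largest index with value ≤ 22178: n = 74 (giving 21682).
Indices 41 through 74: 34 terms.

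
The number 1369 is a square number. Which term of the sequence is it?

We need n² = 1369, so n = √1369 = 37.

37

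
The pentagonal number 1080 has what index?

27

Set n(3n−1)/2 = 1080, giving 3n² − n − 2160 = 0.
The discriminant is 1 + 24·1080 = 25921, and √25921 = 161.
So n = (1 + 161) / 6 = 162/6 = 27.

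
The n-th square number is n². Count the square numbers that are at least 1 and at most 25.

5

The n-th square number is n².
Smallest index with value ≥ 1: n = 1 (giving 1).
Largest index with value ≤ 25: n = 5 (giving 25).
Indices 1 through 5: 5 terms.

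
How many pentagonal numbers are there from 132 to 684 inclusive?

12

The n-th pentagonal number is n(3n−1)/2.
Smallest index with value ≥ 132: n = 10 (giving 145).
Largest index with value ≤ 684: n = 21 (giving 651).
Indices 10 through 21: 12 terms.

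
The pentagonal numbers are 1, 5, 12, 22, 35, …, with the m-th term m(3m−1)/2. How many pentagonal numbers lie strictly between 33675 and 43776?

20

The n-th pentagonal number is n(3n−1)/2.
Smallest index with value > 33675: n = 151 (giving 34126).
Largest index with value < 43776: n = 170 (giving 43265).
Indices 151 through 170: 20 terms.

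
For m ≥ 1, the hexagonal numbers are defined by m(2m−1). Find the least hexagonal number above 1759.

Solve n(2n−1) > 1759 for integer n.
The largest n with value ≤ 1759 is 29 (since 1653 ≤ 1759 < 1770), so the first above is n = 30, value 1770.

1770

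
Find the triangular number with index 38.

The 38th triangular number is n(n+1)/2 with n = 38.
38·39/2 = 1482/2 = 741.

741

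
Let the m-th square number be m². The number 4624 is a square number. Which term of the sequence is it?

68

We need n² = 4624, so n = √4624 = 68.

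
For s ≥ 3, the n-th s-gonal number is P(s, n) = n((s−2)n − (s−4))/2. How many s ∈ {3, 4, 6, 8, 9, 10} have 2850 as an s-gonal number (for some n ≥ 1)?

2

s = 3: P(3, 75) = 2850. ✓
s = 4: P(4, 53) = 2809 and P(4, 54) = 2916; 2850 is not s-gonal.
s = 6: P(6, 38) = 2850. ✓
s = 8: P(8, 31) = 2821 and P(8, 32) = 3008; 2850 is not s-gonal.
s = 9: P(9, 28) = 2674 and P(9, 29) = 2871; 2850 is not s-gonal.
s = 10: P(10, 27) = 2835 and P(10, 28) = 3052; 2850 is not s-gonal.
Hits: s ∈ {3, 6} → 2.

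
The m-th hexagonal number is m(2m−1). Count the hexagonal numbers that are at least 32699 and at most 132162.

The n-th hexagonal number is n(2n−1).
Smallest index with value ≥ 32699: n = 129 (giving 33153).
Largest index with value ≤ 132162: n = 257 (giving 131841).
Indices 129 through 257: 129 terms.

129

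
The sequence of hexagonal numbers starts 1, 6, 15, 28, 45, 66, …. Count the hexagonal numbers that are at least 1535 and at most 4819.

22

The n-th hexagonal number is n(2n−1).
Smallest index with value ≥ 1535: n = 28 (giving 1540).
Largest index with value ≤ 4819: n = 49 (giving 4753).
Indices 28 through 49: 22 terms.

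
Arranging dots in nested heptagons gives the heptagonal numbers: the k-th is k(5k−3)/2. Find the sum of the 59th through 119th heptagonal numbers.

1247084

Σ i(5i−3)/2 = (5Σi² − 3Σi) / 2 over i = 59..119.
Σi = 7140 − 1711 = 5429 and Σi² = 568820 − 66729 = 502091.
(5·502091 − 3·5429) / 2 = 2494168/2 = 1247084.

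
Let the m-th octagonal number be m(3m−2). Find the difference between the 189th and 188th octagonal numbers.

Consecutive octagonal numbers differ by 6n − 5: here 6·189 − 5 = 1129.

1129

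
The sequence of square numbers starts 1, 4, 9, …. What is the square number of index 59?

3481

59² = 3481.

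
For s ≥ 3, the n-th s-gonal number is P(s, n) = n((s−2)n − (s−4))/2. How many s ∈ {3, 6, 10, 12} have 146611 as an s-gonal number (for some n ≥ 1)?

s = 3: P(3, 541) = 146611. ✓
s = 6: P(6, 271) = 146611. ✓
s = 10: P(10, 191) = 145351 and P(10, 192) = 146880; 146611 is not s-gonal.
s = 12: P(12, 171) = 145521 and P(12, 172) = 147232; 146611 is not s-gonal.
Hits: s ∈ {3, 6} → 2.

2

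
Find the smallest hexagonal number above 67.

91

Solve n(2n−1) > 67 for integer n.
The largest n with value ≤ 67 is 6 (since 66 ≤ 67 < 91), so the first above is n = 7, value 91.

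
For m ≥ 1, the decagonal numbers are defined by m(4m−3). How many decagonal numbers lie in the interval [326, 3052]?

The n-th decagonal number is n(4n−3).
Smallest index with value ≥ 326: n = 10 (giving 370).
Largest index with value ≤ 3052: n = 28 (giving 3052).
Indices 10 through 28: 19 terms.

19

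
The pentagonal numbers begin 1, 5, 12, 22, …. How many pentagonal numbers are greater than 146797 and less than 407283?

208

The n-th pentagonal number is n(3n−1)/2.
Smallest index with value > 146797: n = 314 (giving 147737).
Largest index with value < 407283: n = 521 (giving 406901).
Indices 314 through 521: 208 terms.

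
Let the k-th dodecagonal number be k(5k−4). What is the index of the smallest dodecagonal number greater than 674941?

368

Solve n(5n−4) > 674941 for integer n.
The largest n with value ≤ 674941 is 367 (since 671977 ≤ 674941 < 675648), so the first above is n = 368, value 675648.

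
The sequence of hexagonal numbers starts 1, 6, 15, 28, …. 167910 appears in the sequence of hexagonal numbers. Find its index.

Set n(2n−1) = 167910, giving 2n² − n − 167910 = 0.
The discriminant is 1 + 8·167910 = 1343281, and √1343281 = 1159.
So n = (1 + 1159) / 4 = 1160/4 = 290.
Check: 290·(2·290 − 1) = 167910. ✓

290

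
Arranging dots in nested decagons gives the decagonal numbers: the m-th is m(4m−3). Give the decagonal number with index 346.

The 346th decagonal number is n(4n−3) with n = 346.
346·(4·346 − 3) = 346·1381 = 477826.

477826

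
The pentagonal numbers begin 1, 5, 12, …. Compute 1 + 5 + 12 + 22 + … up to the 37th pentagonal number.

26011

Σ i(3i−1)/2 = (3Σi² − Σi) / 2 over i = 1..37.
Σi = 703 and Σi² = 17575.
(3·17575 − 1·703) / 2 = 52022/2 = 26011.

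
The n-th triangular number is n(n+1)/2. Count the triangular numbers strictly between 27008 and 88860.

190

The n-th triangular number is n(n+1)/2.
Smallest index with value > 27008: n = 232 (giving 27028).
Largest index with value < 88860: n = 421 (giving 88831).
Indices 232 through 421: 190 terms.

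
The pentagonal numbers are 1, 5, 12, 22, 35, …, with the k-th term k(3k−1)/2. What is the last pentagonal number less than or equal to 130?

Solve n(3n−1)/2 ≤ 130 for integer n.
n = 9 gives 117 ≤ 130, while n = 10 gives 145 > 130; so the answer is 117.

117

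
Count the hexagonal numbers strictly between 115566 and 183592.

The n-th hexagonal number is n(2n−1).
Smallest index with value > 115566: n = 241 (giving 115921).
Largest index with value < 183592: n = 303 (giving 183315).
Indices 241 through 303: 63 terms.

63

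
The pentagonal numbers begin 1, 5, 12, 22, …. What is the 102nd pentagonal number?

The 102nd pentagonal number is n(3n−1)/2 with n = 102.
102·(3·102 − 1)/2 = 102·305/2 = 15555.

15555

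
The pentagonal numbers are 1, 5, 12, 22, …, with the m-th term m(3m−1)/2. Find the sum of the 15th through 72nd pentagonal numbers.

187746

Σ i(3i−1)/2 = (3Σi² − Σi) / 2 over i = 15..72.
Σi = 2628 − 105 = 2523 and Σi² = 127020 − 1015 = 126005.
(3·126005 − 1·2523) / 2 = 375492/2 = 187746.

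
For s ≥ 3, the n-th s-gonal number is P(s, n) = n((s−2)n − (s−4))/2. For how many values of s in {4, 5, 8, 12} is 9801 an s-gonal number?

s = 4: P(4, 99) = 9801. ✓
s = 5: P(5, 81) = 9801. ✓
s = 8: P(8, 57) = 9633 and P(8, 58) = 9976; 9801 is not s-gonal.
s = 12: P(12, 44) = 9504 and P(12, 45) = 9945; 9801 is not s-gonal.
Hits: s ∈ {4, 5} → 2.

2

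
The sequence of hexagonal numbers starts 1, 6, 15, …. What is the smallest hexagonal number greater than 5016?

Solve n(2n−1) > 5016 for integer n.
The largest n with value ≤ 5016 is 50 (since 4950 ≤ 5016 < 5151), so the first above is n = 51, value 5151.

5151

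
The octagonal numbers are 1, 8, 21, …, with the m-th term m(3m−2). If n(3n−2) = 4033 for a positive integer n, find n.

Set n(3n−2) = 4033, giving 3n² − 2n − 4033 = 0.
The discriminant is 4 + 12·4033 = 48400, and √48400 = 220.
So n = (2 + 220) / 6 = 222/6 = 37.

37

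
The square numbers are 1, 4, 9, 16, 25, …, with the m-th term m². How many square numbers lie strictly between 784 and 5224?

44

The n-th square number is n².
Smallest index with value > 784: n = 29 (giving 841).
Largest index with value < 5224: n = 72 (giving 5184).
Indices 29 through 72: 44 terms.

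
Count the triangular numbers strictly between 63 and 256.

The n-th triangular number is n(n+1)/2.
Smallest index with value > 63: n = 11 (giving 66).
Largest index with value < 256: n = 22 (giving 253).
Indices 11 through 22: 12 terms.

12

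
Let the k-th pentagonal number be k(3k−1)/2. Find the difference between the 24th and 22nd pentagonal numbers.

24·(3·24 − 1)/2 = 852 and 22·(3·22 − 1)/2 = 715.
Difference: 852 − 715 = 137.

137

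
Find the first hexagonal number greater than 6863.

6903

Solve n(2n−1) > 6863 for integer n.
The largest n with value ≤ 6863 is 58 (since 6670 ≤ 6863 < 6903), so the first above is n = 59, value 6903.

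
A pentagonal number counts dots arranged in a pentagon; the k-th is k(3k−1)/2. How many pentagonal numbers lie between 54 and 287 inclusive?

The n-th pentagonal number is n(3n−1)/2.
Smallest index with value ≥ 54: n = 7 (giving 70).
Largest index with value ≤ 287: n = 14 (giving 287).
Indices 7 through 14: 8 terms.

8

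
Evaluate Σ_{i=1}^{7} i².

140

Σ_{i=1}^{7} i² = 7·8·15/6 = 140.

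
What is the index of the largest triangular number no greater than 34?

Solve n(n+1)/2 ≤ 34 for integer n.
n = 7 gives 28 ≤ 34, while n = 8 gives 36 > 34; so the answer is index 7.

7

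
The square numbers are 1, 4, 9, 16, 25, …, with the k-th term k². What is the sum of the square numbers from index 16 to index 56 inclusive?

Σ_{i=16}^{56} i² = 60116 − 1240 = 58876.

58876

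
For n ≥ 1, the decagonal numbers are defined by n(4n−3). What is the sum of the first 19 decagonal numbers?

Σ i(4i−3) = 4Σi² − 3Σi over i = 1..19.
Σi = 190 and Σi² = 2470.
4·2470 − 3·190 = 9310.

9310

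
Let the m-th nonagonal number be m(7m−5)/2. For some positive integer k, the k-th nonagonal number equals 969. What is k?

Set n(7n−5)/2 = 969, giving 7n² − 5n − 1938 = 0.
So n = (5 + 233) / 14 = 238/14 = 17.

17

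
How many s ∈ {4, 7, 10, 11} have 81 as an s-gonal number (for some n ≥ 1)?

2

s = 4: P(4, 9) = 81. ✓
s = 7: P(7, 6) = 81. ✓
s = 10: P(10, 4) = 52 and P(10, 5) = 85; 81 is not s-gonal.
s = 11: P(11, 4) = 58 and P(11, 5) = 95; 81 is not s-gonal.
Hits: s ∈ {4, 7} → 2.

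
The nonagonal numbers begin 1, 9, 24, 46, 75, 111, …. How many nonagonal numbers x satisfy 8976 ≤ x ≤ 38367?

The n-th nonagonal number is n(7n−5)/2.
Smallest index with value ≥ 8976: n = 51 (giving 8976).
Largest index with value ≤ 38367: n = 105 (giving 38325).
Indices 51 through 105: 55 terms.

55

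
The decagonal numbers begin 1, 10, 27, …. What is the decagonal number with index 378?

570402

The 378th decagonal number is n(4n−3) with n = 378.
378·(4·378 − 3) = 378·1509 = 570402.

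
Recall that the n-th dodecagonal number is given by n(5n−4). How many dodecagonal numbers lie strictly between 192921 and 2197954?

The n-th dodecagonal number is n(5n−4).
Smallest index with value > 192921: n = 197 (giving 193257).
Largest index with value < 2197954: n = 663 (giving 2195193).
Indices 197 through 663: 467 terms.

467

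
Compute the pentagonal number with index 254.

The 254th pentagonal number is n(3n−1)/2 with n = 254.
254·(3·254 − 1)/2 = 254·761/2 = 96647.

96647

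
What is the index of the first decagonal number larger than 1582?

Solve n(4n−3) > 1582 for integer n.
The largest n with value ≤ 1582 is 20 (since 1540 ≤ 1582 < 1701), so the first above is n = 21, value 1701.

21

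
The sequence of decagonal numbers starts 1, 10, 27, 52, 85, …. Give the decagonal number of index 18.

1242

18·(4·18 − 3) = 18·69 = 1242.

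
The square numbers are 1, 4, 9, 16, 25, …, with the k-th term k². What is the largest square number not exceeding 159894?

159201

Solve n² ≤ 159894 for integer n.
n = 399 gives 159201 ≤ 159894, while n = 400 gives 160000 > 159894; so the answer is 159201.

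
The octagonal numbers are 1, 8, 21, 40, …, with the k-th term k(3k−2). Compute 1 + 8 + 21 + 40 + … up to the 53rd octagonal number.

Σ i(3i−2) = 3Σi² − 2Σi over i = 1..53.
Σi = 1431 and Σi² = 51039.
3·51039 − 2·1431 = 150255.

150255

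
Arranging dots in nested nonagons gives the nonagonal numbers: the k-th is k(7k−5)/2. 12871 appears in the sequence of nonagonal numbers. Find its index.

Set n(7n−5)/2 = 12871, giving 7n² − 5n − 25742 = 0.
So n = (5 + 849) / 14 = 854/14 = 61.

61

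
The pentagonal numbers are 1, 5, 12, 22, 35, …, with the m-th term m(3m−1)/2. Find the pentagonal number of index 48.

The 48th pentagonal number is n(3n−1)/2 with n = 48.
48·(3·48 − 1)/2 = 48·143/2 = 3432.

3432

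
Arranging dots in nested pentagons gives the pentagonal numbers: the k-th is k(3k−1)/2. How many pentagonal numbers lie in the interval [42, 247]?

The n-th pentagonal number is n(3n−1)/2.
Smallest index with value ≥ 42: n = 6 (giving 51).
Largest index with value ≤ 247: n = 13 (giving 247).
Indices 6 through 13: 8 terms.

8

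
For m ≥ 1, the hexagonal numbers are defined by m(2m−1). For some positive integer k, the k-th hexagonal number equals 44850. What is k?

Set n(2n−1) = 44850, giving 2n² − n − 44850 = 0.
So n = (1 + 599) / 4 = 600/4 = 150.

150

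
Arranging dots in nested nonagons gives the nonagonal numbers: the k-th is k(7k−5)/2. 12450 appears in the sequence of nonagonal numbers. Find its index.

60

Set n(7n−5)/2 = 12450, giving 7n² − 5n − 24900 = 0.
The discriminant is 25 + 56·12450 = 697225, and √697225 = 835.
So n = (5 + 835) / 14 = 840/14 = 60.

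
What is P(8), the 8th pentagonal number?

The 8th pentagonal number is n(3n−1)/2 with n = 8.
8·(3·8 − 1)/2 = 8·23/2 = 92.

92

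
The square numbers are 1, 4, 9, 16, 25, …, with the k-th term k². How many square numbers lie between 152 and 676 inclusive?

14

The n-th square number is n².
Smallest index with value ≥ 152: n = 13 (giving 169).
Largest index with value ≤ 676: n = 26 (giving 676).
Indices 13 through 26: 14 terms.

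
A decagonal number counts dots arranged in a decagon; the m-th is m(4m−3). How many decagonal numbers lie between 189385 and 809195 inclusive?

233

The n-th decagonal number is n(4n−3).
Smallest index with value ≥ 189385: n = 218 (giving 189442).
Largest index with value ≤ 809195: n = 450 (giving 808650).
Indices 218 through 450: 233 terms.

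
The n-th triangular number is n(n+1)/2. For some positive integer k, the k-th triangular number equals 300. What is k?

24

Set n(n+1)/2 = 300, giving n² + n − 600 = 0.
The discriminant is 1 + 8·300 = 2401, and √2401 = 49.
So n = (-1 + 49) / 2 = 48/2 = 24.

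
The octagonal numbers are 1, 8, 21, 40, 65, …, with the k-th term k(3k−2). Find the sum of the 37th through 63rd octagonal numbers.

Σ i(3i−2) = 3Σi² − 2Σi over i = 37..63.
Σi = 2016 − 666 = 1350 and Σi² = 85344 − 16206 = 69138.
3·69138 − 2·1350 = 204714.

204714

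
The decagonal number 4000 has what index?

Set n(4n−3) = 4000, giving 4n² − 3n − 4000 = 0.
The discriminant is 9 + 16·4000 = 64009, and √64009 = 253.
So n = (3 + 253) / 8 = 256/8 = 32.

32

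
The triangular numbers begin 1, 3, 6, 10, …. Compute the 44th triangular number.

The 44th triangular number is n(n+1)/2 with n = 44.
44·45/2 = 1980/2 = 990.

990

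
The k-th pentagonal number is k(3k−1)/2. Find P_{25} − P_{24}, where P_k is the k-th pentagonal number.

Consecutive pentagonal numbers differ by 3n − 2: here 3·25 − 2 = 73.

73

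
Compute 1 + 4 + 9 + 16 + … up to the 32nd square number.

Σ_{i=1}^{32} i² = 32·33·65/6 = 11440.

11440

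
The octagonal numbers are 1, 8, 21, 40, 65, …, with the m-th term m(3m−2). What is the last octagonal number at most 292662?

Solve n(3n−2) ≤ 292662 for integer n.
n = 312 gives 291408 ≤ 292662, while n = 313 gives 293281 > 292662; so the answer is 291408.

291408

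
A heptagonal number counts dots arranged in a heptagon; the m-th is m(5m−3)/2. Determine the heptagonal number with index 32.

The 32nd heptagonal number is n(5n−3)/2 with n = 32.
32·(5·32 − 3)/2 = 32·157/2 = 2512.

2512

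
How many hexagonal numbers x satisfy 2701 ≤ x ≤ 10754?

37

The n-th hexagonal number is n(2n−1).
Smallest index with value ≥ 2701: n = 37 (giving 2701).
Largest index with value ≤ 10754: n = 73 (giving 10585).
Indices 37 through 73: 37 terms.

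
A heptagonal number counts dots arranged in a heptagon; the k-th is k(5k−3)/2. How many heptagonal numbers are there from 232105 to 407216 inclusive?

99

The n-th heptagonal number is n(5n−3)/2.
Smallest index with value ≥ 232105: n = 305 (giving 232105).
Largest index with value ≤ 407216: n = 403 (giving 405418).
Indices 305 through 403: 99 terms.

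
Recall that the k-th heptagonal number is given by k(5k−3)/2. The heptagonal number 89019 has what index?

Set n(5n−3)/2 = 89019, giving 5n² − 3n − 178038 = 0.
The discriminant is 9 + 40·89019 = 3560769, and √3560769 = 1887.
So n = (3 + 1887) / 10 = 1890/10 = 189.
Check: 189·(5·189 − 3)/2 = 89019. ✓

189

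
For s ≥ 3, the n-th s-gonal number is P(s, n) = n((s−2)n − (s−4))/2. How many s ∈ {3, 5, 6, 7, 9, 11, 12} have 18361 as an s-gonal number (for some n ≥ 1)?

s = 3: P(3, 191) = 18336 and P(3, 192) = 18528; 18361 is not s-gonal.
s = 5: P(5, 110) = 18095 and P(5, 111) = 18426; 18361 is not s-gonal.
s = 6: P(6, 96) = 18336 and P(6, 97) = 18721; 18361 is not s-gonal.
s = 7: P(7, 86) = 18361. ✓
s = 9: P(9, 72) = 17964 and P(9, 73) = 18469; 18361 is not s-gonal.
s = 11: P(11, 64) = 18208 and P(11, 65) = 18785; 18361 is not s-gonal.
s = 12: P(12, 61) = 18361. ✓
Hits: s ∈ {7, 12} → 2.

2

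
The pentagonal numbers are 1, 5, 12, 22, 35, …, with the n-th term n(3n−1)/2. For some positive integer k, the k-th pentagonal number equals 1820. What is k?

35

Set n(3n−1)/2 = 1820, giving 3n² − n − 3640 = 0.
The discriminant is 1 + 24·1820 = 43681, and √43681 = 209.
So n = (1 + 209) / 6 = 210/6 = 35.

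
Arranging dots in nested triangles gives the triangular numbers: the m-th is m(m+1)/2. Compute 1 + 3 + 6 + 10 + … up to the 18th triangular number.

1140

Σ i(i+1)/2 = (Σi² + Σi) / 2 over i = 1..18.
Σi = 171 and Σi² = 2109.
(1·2109 + 1·171) / 2 = 2280/2 = 1140.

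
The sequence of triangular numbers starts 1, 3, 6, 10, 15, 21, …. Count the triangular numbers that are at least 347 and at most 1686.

32

The n-th triangular number is n(n+1)/2.
Smallest index with value ≥ 347: n = 26 (giving 351).
Largest index with value ≤ 1686: n = 57 (giving 1653).
Indices 26 through 57: 32 terms.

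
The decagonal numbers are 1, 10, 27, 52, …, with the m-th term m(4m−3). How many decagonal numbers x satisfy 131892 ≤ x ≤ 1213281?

The n-th decagonal number is n(4n−3).
Smallest index with value ≥ 131892: n = 182 (giving 131950).
Largest index with value ≤ 1213281: n = 551 (giving 1212751).
Indices 182 through 551: 370 terms.

370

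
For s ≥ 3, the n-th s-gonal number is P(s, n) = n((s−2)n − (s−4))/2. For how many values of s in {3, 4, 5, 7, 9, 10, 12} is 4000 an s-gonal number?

s = 3: P(3, 88) = 3916 and P(3, 89) = 4005; 4000 is not s-gonal.
s = 4: P(4, 63) = 3969 and P(4, 64) = 4096; 4000 is not s-gonal.
s = 5: P(5, 51) = 3876 and P(5, 52) = 4030; 4000 is not s-gonal.
s = 7: P(7, 40) = 3940 and P(7, 41) = 4141; 4000 is not s-gonal.
s = 9: P(9, 34) = 3961 and P(9, 35) = 4200; 4000 is not s-gonal.
s = 10: P(10, 32) = 4000. ✓
s = 12: P(12, 28) = 3808 and P(12, 29) = 4089; 4000 is not s-gonal.
Hits: s ∈ {10} → 1.

1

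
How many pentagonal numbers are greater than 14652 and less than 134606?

200

The n-th pentagonal number is n(3n−1)/2.
Smallest index with value > 14652: n = 100 (giving 14950).
Largest index with value < 134606: n = 299 (giving 133952).
Indices 100 through 299: 200 terms.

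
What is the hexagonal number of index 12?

276

12·(2·12 − 1) = 12·23 = 276.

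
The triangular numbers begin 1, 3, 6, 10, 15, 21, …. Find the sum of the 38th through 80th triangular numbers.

79421

Σ i(i+1)/2 = (Σi² + Σi) / 2 over i = 38..80.
Σi = 3240 − 703 = 2537 and Σi² = 173880 − 17575 = 156305.
(1·156305 + 1·2537) / 2 = 158842/2 = 79421.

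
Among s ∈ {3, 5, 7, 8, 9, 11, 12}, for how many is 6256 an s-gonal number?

s = 3: P(3, 111) = 6216 and P(3, 112) = 6328; 6256 is not s-gonal.
s = 5: P(5, 64) = 6112 and P(5, 65) = 6305; 6256 is not s-gonal.
s = 7: P(7, 50) = 6175 and P(7, 51) = 6426; 6256 is not s-gonal.
s = 8: P(8, 46) = 6256. ✓
s = 9: P(9, 42) = 6069 and P(9, 43) = 6364; 6256 is not s-gonal.
s = 11: P(11, 37) = 6031 and P(11, 38) = 6365; 6256 is not s-gonal.
s = 12: P(12, 35) = 5985 and P(12, 36) = 6336; 6256 is not s-gonal.
Hits: s ∈ {8} → 1.

1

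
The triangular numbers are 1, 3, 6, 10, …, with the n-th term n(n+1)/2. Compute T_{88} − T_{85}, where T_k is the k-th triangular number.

261

88·89/2 = 3916 and 85·86/2 = 3655.
Difference: 3916 − 3655 = 261.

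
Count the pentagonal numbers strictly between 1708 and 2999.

11

The n-th pentagonal number is n(3n−1)/2.
Smallest index with value > 1708: n = 34 (giving 1717).
Largest index with value < 2999: n = 44 (giving 2882).
Indices 34 through 44: 11 terms.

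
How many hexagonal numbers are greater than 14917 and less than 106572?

The n-th hexagonal number is n(2n−1).
Smallest index with value > 14917: n = 87 (giving 15051).
Largest index with value < 106572: n = 231 (giving 106491).
Indices 87 through 231: 145 terms.

145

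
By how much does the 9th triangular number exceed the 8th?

Consecutive triangular numbers differ by n: T_{9} − T_{8} = 9.

9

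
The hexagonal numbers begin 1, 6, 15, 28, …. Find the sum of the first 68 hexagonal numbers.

Σ i(2i−1) = 2Σi² − Σi over i = 1..68.
Σi = 2346 and Σi² = 107134.
2·107134 − 1·2346 = 211922.

211922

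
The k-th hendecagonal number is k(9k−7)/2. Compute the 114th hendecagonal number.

The 114th hendecagonal number is n(9n−7)/2 with n = 114.
114·(9·114 − 7)/2 = 114·1019/2 = 58083.

58083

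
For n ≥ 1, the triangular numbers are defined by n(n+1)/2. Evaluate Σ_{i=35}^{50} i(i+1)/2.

Σ i(i+1)/2 = (Σi² + Σi) / 2 over i = 35..50.
Σi = 1275 − 595 = 680 and Σi² = 42925 − 13685 = 29240.
(1·29240 + 1·680) / 2 = 29920/2 = 14960.

14960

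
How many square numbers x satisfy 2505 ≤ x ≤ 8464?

42

The n-th square number is n².
Smallest index with value ≥ 2505: n = 51 (giving 2601).
Largest index with value ≤ 8464: n = 92 (giving 8464).
Indices 51 through 92: 42 terms.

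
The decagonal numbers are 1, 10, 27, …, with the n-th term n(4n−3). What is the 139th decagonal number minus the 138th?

Consecutive decagonal numbers differ by 8n − 7: here 8·139 − 7 = 1105.

1105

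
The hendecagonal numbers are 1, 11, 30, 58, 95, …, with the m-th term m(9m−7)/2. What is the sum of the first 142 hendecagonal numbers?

Σ i(9i−7)/2 = (9Σi² − 7Σi) / 2 over i = 1..142.
Σi = 10153 and Σi² = 964535.
(9·964535 − 7·10153) / 2 = 8609744/2 = 4304872.

4304872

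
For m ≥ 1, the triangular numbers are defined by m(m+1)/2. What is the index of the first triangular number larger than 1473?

Solve n(n+1)/2 > 1473 for integer n.
The largest n with value ≤ 1473 is 53 (since 1431 ≤ 1473 < 1485), so the first above is n = 54, value 1485.

54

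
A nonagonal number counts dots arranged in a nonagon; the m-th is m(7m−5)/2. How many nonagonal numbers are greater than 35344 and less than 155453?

111

The n-th nonagonal number is n(7n−5)/2.
Smallest index with value > 35344: n = 101 (giving 35451).
Largest index with value < 155453: n = 211 (giving 155296).
Indices 101 through 211: 111 terms.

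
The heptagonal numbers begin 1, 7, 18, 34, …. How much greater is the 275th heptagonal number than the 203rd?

85932

275·(5·275 − 3)/2 = 188650 and 203·(5·203 − 3)/2 = 102718.
Difference: 188650 − 102718 = 85932.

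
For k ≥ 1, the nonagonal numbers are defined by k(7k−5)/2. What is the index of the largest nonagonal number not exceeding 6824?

44

Solve n(7n−5)/2 ≤ 6824 for integer n.
n = 44 gives 6666 ≤ 6824, while n = 45 gives 6975 > 6824; so the answer is index 44.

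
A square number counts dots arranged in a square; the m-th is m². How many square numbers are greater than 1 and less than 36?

4

The n-th square number is n².
Smallest index with value > 1: n = 2 (giving 4).
Largest index with value < 36: n = 5 (giving 25).
Indices 2 through 5: 4 terms.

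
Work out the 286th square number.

The 286th square number is n² with n = 286.
286² = 81796.

81796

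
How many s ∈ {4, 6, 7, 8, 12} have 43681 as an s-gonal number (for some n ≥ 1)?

s = 4: P(4, 209) = 43681. ✓
s = 6: P(6, 148) = 43660 and P(6, 149) = 44253; 43681 is not s-gonal.
s = 7: P(7, 132) = 43362 and P(7, 133) = 44023; 43681 is not s-gonal.
s = 8: P(8, 121) = 43681. ✓
s = 12: P(12, 93) = 42873 and P(12, 94) = 43804; 43681 is not s-gonal.
Hits: s ∈ {4, 8} → 2.

2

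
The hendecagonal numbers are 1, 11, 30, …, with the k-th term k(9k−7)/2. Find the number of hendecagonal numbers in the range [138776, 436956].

137

The n-th hendecagonal number is n(9n−7)/2.
Smallest index with value ≥ 138776: n = 176 (giving 138776).
Largest index with value ≤ 436956: n = 312 (giving 436956).
Indices 176 through 312: 137 terms.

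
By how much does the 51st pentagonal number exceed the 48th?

51·(3·51 − 1)/2 = 3876 and 48·(3·48 − 1)/2 = 3432.
Difference: 3876 − 3432 = 444.

444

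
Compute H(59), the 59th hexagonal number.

6903

The 59th hexagonal number is n(2n−1) with n = 59.
59·(2·59 − 1) = 59·117 = 6903.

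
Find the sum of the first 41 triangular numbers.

Σ i(i+1)/2 = (Σi² + Σi) / 2 over i = 1..41.
Σi = 861 and Σi² = 23821.
(1·23821 + 1·861) / 2 = 24682/2 = 12341.

12341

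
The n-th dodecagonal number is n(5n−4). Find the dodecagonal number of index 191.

181641

191·(5·191 − 4) = 191·951 = 181641.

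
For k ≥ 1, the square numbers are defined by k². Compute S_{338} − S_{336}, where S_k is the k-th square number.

1348

338² = 114244 and 336² = 112896.
Difference: 114244 − 112896 = 1348.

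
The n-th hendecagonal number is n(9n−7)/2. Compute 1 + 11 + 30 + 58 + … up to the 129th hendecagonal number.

Σ i(9i−7)/2 = (9Σi² − 7Σi) / 2 over i = 1..129.
Σi = 8385 and Σi² = 723905.
(9·723905 − 7·8385) / 2 = 6456450/2 = 3228225.

3228225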